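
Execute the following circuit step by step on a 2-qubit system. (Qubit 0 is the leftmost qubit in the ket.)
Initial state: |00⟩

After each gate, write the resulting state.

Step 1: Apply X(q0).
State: |10⟩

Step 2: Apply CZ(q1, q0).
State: |10⟩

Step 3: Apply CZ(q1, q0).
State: |10⟩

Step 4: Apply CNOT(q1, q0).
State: |10⟩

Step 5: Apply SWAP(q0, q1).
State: |01⟩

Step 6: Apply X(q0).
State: |11⟩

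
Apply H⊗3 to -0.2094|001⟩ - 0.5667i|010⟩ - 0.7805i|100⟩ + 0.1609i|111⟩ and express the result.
(-0.07403 - 0.4194i)|000⟩ + (0.07403 - 0.5332i)|001⟩ + (-0.07403 - 0.1325i)|010⟩ + (0.07403 - 0.0187i)|011⟩ + (-0.07403 + 0.0187i)|100⟩ + (0.07403 + 0.1325i)|101⟩ + (-0.07403 + 0.5332i)|110⟩ + (0.07403 + 0.4194i)|111⟩

H⊗3 gives amp(|y⟩) = (1/2√2) Σ_x (−1)^(x·y) amp(|x⟩), where x·y is the number of positions in which both x and y have a 1.
|000⟩: (-0.2094 - 0.5667i - 0.7805i + 0.1609i)/(2√2) = (-0.07403 - 0.4194i)
|001⟩: (0.2094 - 0.5667i - 0.7805i - 0.1609i)/(2√2) = (0.07403 - 0.5332i)
|010⟩: (-0.2094 + 0.5667i - 0.7805i - 0.1609i)/(2√2) = (-0.07403 - 0.1325i)
|011⟩: (0.2094 + 0.5667i - 0.7805i + 0.1609i)/(2√2) = (0.07403 - 0.0187i)
|100⟩: (-0.2094 - 0.5667i + 0.7805i - 0.1609i)/(2√2) = (-0.07403 + 0.0187i)
|101⟩: (0.2094 - 0.5667i + 0.7805i + 0.1609i)/(2√2) = (0.07403 + 0.1325i)
|110⟩: (-0.2094 + 0.5667i + 0.7805i + 0.1609i)/(2√2) = (-0.07403 + 0.5332i)
|111⟩: (0.2094 + 0.5667i + 0.7805i - 0.1609i)/(2√2) = (0.07403 + 0.4194i)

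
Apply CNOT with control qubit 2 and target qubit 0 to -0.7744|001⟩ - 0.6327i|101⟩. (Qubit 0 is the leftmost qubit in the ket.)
-0.6327i|001⟩ - 0.7744|101⟩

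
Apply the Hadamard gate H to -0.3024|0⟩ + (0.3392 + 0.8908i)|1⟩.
(0.02602 + 0.6299i)|0⟩ + (-0.4537 - 0.6299i)|1⟩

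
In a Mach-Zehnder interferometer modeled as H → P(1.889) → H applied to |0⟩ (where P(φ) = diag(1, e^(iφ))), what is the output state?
(0.3436 + 0.4749i)|0⟩ + (0.6564 - 0.4749i)|1⟩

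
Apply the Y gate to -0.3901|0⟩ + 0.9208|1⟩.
-0.9208i|0⟩ - 0.3901i|1⟩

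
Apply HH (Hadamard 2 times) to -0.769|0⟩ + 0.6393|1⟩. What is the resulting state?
-0.769|0⟩ + 0.6393|1⟩

H² = I, so an even number of Hadamards cancels: H^2 = I and the state is unchanged.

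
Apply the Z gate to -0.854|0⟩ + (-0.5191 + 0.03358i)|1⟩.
-0.854|0⟩ + (0.5191 - 0.03358i)|1⟩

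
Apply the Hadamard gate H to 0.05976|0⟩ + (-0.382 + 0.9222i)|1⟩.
(-0.2279 + 0.6521i)|0⟩ + (0.3124 - 0.6521i)|1⟩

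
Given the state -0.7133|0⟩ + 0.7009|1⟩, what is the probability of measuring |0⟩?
0.5088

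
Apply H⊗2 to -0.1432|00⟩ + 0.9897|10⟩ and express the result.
0.4233|00⟩ + 0.4233|01⟩ - 0.5665|10⟩ - 0.5665|11⟩

H⊗2 gives amp(|y⟩) = (1/2) Σ_x (−1)^(x·y) amp(|x⟩), where x·y is the number of positions in which both x and y have a 1.
|00⟩: (-0.1432 + 0.9897)/2 = 0.4233
|01⟩: (-0.1432 + 0.9897)/2 = 0.4233
|10⟩: (-0.1432 - 0.9897)/2 = -0.5665
|11⟩: (-0.1432 - 0.9897)/2 = -0.5665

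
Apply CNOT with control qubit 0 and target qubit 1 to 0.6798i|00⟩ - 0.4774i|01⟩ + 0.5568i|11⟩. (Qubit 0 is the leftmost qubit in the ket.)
0.6798i|00⟩ - 0.4774i|01⟩ + 0.5568i|10⟩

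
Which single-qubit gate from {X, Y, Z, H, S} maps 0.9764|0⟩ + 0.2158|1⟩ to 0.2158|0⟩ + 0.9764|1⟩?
X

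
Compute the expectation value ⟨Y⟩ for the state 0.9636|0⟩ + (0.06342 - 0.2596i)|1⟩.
-0.5003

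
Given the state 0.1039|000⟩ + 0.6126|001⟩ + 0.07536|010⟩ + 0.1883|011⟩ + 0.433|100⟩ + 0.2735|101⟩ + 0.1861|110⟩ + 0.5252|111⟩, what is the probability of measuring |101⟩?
0.0748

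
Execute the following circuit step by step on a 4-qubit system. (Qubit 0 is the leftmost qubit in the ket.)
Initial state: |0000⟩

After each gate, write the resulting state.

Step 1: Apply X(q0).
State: |1000⟩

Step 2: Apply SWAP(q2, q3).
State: |1000⟩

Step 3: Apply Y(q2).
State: i|1010⟩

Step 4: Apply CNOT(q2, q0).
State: i|0010⟩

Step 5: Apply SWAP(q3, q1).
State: i|0010⟩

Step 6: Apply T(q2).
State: (-1/√2 + (1/√2)i)|0010⟩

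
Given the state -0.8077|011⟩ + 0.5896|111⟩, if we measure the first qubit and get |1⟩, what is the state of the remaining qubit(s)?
|11⟩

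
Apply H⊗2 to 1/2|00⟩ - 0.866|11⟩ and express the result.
-0.183|00⟩ + 0.683|01⟩ + 0.683|10⟩ - 0.183|11⟩

H⊗2 gives amp(|y⟩) = (1/2) Σ_x (−1)^(x·y) amp(|x⟩), where x·y is the number of positions in which both x and y have a 1.
|00⟩: (1/2 - 0.866)/2 = -0.183
|01⟩: (1/2 + 0.866)/2 = 0.683
|10⟩: (1/2 + 0.866)/2 = 0.683
|11⟩: (1/2 - 0.866)/2 = -0.183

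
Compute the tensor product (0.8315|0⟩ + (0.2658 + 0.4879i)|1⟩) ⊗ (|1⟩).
0.8315|01⟩ + (0.2658 + 0.4879i)|11⟩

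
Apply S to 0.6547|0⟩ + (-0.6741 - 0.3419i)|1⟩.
0.6547|0⟩ + (0.3419 - 0.6741i)|1⟩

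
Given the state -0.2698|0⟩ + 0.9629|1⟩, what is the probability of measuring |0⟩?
0.07279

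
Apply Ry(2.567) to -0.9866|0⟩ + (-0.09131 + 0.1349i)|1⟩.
(-0.192 - 0.1294i)|0⟩ + (-0.972 + 0.03823i)|1⟩

Ry(2.567) = [[cos(θ/2), −sin(θ/2)], [sin(θ/2), cos(θ/2)]]; θ = 2.567, cos(θ/2) ≈ 0.28336, sin(θ/2) ≈ 0.959013.
With a = amp(|0⟩) = -0.9866 and b = amp(|1⟩) = (-0.09131 + 0.1349i):
new amp(|0⟩) = (0.28336)·a + (-0.959013)·b = (-0.192 - 0.1294i)
new amp(|1⟩) = (0.959013)·a + (0.28336)·b = (-0.972 + 0.03823i)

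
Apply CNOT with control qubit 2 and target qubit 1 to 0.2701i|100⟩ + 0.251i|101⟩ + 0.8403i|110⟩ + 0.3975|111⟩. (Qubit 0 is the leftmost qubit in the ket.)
0.2701i|100⟩ + 0.3975|101⟩ + 0.8403i|110⟩ + 0.251i|111⟩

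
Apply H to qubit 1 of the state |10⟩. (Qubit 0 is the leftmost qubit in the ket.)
1/√2|10⟩ + 1/√2|11⟩

H on qubit 1 mixes each pair of kets that differ only in qubit 1: amplitudes (a, b) of (|…0…⟩, |…1…⟩) become ((a + b)/√2, (a − b)/√2). Kets absent from the input have amplitude 0.
(|10⟩, |11⟩): (a, b) = (1, 0) → (1/√2, 1/√2)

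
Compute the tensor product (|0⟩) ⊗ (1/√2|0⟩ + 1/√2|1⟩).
1/√2|00⟩ + 1/√2|01⟩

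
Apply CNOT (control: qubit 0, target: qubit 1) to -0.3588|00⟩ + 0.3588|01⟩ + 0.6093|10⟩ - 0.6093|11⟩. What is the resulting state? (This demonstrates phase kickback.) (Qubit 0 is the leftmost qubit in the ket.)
-0.3588|00⟩ + 0.3588|01⟩ - 0.6093|10⟩ + 0.6093|11⟩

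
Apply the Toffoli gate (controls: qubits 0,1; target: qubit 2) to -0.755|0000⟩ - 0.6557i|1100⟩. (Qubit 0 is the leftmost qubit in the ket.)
-0.755|0000⟩ - 0.6557i|1110⟩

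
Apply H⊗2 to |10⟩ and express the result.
1/2|00⟩ + 1/2|01⟩ - 1/2|10⟩ - 1/2|11⟩

H⊗2 gives amp(|y⟩) = (1/2) Σ_x (−1)^(x·y) amp(|x⟩), where x·y is the number of positions in which both x and y have a 1.
|00⟩: (1)/2 = 1/2
|01⟩: (1)/2 = 1/2
|10⟩: (-1)/2 = -1/2
|11⟩: (-1)/2 = -1/2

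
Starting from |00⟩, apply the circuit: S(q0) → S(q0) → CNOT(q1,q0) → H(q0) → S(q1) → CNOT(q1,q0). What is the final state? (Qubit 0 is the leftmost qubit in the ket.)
1/√2|00⟩ + 1/√2|10⟩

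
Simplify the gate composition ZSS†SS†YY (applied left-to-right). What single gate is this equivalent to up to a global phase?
Z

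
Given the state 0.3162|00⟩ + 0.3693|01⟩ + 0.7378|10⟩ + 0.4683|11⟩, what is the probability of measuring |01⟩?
0.1364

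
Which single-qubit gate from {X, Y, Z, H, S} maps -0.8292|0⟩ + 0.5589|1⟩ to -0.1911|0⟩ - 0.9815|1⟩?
H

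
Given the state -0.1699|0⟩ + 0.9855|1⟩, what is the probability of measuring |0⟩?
0.02887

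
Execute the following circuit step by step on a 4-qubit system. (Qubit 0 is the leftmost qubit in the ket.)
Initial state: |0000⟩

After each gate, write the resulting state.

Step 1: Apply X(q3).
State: |0001⟩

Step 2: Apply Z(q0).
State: |0001⟩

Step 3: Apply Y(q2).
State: i|0011⟩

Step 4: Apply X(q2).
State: i|0001⟩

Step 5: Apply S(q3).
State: -|0001⟩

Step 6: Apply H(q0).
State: -1/√2|0001⟩ - 1/√2|1001⟩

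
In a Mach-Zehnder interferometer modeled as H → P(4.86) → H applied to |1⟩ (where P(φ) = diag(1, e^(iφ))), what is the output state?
(0.4265 + 0.4946i)|0⟩ + (0.5735 - 0.4946i)|1⟩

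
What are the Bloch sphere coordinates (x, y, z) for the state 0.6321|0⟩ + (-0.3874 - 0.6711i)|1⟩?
(-0.4898, -0.8484, -0.2009)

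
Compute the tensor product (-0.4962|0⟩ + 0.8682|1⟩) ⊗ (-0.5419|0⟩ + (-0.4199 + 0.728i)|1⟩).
0.2689|00⟩ + (0.2084 - 0.3612i)|01⟩ - 0.4705|10⟩ + (-0.3646 + 0.632i)|11⟩

amp(|b₁b₂…⟩) = product of the factor amplitudes for bits b₁, b₂, …; only kets whose every factor amplitude is nonzero survive.
|00⟩: (-0.4962)(-0.5419) = 0.2689
|01⟩: (-0.4962)(-0.4199 + 0.728i) = (0.2084 - 0.3612i)
|10⟩: (0.8682)(-0.5419) = -0.4705
|11⟩: (0.8682)(-0.4199 + 0.728i) = (-0.3646 + 0.632i)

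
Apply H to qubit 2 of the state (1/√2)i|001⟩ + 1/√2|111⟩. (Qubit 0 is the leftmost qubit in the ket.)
(1/2)i|000⟩ - (1/2)i|001⟩ + 1/2|110⟩ - 1/2|111⟩

H on qubit 2 mixes each pair of kets that differ only in qubit 2: amplitudes (a, b) of (|…0…⟩, |…1…⟩) become ((a + b)/√2, (a − b)/√2). Kets absent from the input have amplitude 0.
(|000⟩, |001⟩): (a, b) = (0, (1/√2)i) → ((1/2)i, -(1/2)i)
(|110⟩, |111⟩): (a, b) = (0, 1/√2) → (1/2, -1/2)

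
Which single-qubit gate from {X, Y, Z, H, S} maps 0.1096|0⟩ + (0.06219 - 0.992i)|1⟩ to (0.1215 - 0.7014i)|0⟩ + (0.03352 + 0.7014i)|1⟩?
H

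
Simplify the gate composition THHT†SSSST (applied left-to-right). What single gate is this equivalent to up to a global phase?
T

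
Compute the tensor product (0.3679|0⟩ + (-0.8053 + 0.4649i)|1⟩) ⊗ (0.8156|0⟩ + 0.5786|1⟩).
0.3001|00⟩ + 0.2129|01⟩ + (-0.6568 + 0.3792i)|10⟩ + (-0.4659 + 0.269i)|11⟩

amp(|b₁b₂…⟩) = product of the factor amplitudes for bits b₁, b₂, …; only kets whose every factor amplitude is nonzero survive.
|00⟩: (0.3679)(0.8156) = 0.3001
|01⟩: (0.3679)(0.5786) = 0.2129
|10⟩: (-0.8053 + 0.4649i)(0.8156) = (-0.6568 + 0.3792i)
|11⟩: (-0.8053 + 0.4649i)(0.5786) = (-0.4659 + 0.269i)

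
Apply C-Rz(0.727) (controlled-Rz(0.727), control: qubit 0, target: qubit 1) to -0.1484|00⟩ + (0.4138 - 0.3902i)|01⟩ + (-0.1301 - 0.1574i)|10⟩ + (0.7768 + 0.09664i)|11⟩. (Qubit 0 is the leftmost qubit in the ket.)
-0.1484|00⟩ + (0.4138 - 0.3902i)|01⟩ + (-0.1776 - 0.1009i)|10⟩ + (0.6917 + 0.3665i)|11⟩

C-Rz(0.727) leaves the control-|0⟩ kets |00⟩, |01⟩ unchanged and applies Rz(0.727) to qubit 1 on the control-|1⟩ pair (|10⟩, |11⟩).
Rz(0.727) = [[e^(−iθ/2), 0], [0, e^(iθ/2)]] with e^(±iθ/2) = cos(θ/2) ± i·sin(θ/2); θ = 0.727, cos(θ/2) ≈ 0.934658, sin(θ/2) ≈ 0.355548.
With a = amp(|10⟩) = (-0.1301 - 0.1574i) and b = amp(|11⟩) = (0.7768 + 0.09664i):
new amp(|10⟩) = (0.934658 - 0.355548i)·a = (-0.1776 - 0.1009i)
new amp(|11⟩) = (0.934658 + 0.355548i)·b = (0.6917 + 0.3665i)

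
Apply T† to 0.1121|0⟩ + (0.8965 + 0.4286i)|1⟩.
0.1121|0⟩ + (0.937 - 0.3309i)|1⟩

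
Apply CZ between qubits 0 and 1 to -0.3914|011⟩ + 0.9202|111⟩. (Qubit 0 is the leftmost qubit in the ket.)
-0.3914|011⟩ - 0.9202|111⟩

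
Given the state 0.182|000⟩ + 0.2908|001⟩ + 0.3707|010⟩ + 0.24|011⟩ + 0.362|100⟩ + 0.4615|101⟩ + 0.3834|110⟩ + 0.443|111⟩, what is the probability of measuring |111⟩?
0.1962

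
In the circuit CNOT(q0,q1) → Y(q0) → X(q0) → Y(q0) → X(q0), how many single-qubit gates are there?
4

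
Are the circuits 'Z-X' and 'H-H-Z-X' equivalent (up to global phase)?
Yes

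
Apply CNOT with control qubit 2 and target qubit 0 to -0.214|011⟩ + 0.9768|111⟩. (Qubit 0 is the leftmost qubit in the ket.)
0.9768|011⟩ - 0.214|111⟩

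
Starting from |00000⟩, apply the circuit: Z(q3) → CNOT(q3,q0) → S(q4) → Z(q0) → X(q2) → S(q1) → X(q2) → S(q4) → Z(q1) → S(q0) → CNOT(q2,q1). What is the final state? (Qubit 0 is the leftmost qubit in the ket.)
|00000⟩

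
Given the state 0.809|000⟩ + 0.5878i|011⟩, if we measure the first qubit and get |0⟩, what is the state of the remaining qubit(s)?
0.809|00⟩ + 0.5878i|11⟩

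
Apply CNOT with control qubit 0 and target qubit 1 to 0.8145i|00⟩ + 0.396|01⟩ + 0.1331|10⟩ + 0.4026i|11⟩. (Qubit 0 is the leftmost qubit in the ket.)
0.8145i|00⟩ + 0.396|01⟩ + 0.4026i|10⟩ + 0.1331|11⟩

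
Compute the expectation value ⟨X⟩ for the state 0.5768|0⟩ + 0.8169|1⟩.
0.9424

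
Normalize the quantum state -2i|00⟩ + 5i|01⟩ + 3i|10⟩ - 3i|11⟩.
-0.2917i|00⟩ + 0.7293i|01⟩ + 0.4376i|10⟩ - 0.4376i|11⟩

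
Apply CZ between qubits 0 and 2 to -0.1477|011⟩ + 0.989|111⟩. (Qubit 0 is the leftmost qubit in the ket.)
-0.1477|011⟩ - 0.989|111⟩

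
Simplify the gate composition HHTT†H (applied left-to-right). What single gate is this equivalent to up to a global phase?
H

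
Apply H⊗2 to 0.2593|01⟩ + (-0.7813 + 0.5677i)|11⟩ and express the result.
(-0.261 + 0.2839i)|00⟩ + (0.261 - 0.2839i)|01⟩ + (0.5203 - 0.2839i)|10⟩ + (-0.5203 + 0.2839i)|11⟩

H⊗2 gives amp(|y⟩) = (1/2) Σ_x (−1)^(x·y) amp(|x⟩), where x·y is the number of positions in which both x and y have a 1.
|00⟩: (0.2593 + (-0.7813 + 0.5677i))/2 = (-0.261 + 0.2839i)
|01⟩: (-0.2593 - (-0.7813 + 0.5677i))/2 = (0.261 - 0.2839i)
|10⟩: (0.2593 - (-0.7813 + 0.5677i))/2 = (0.5203 - 0.2839i)
|11⟩: (-0.2593 + (-0.7813 + 0.5677i))/2 = (-0.5203 + 0.2839i)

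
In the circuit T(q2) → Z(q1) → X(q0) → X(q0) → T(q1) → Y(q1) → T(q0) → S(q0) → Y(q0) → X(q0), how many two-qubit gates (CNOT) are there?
0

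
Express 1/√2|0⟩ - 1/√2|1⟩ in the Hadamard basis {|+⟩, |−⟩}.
|−⟩

With |ψ⟩ = α|0⟩ + β|1⟩, the Hadamard-basis coefficients are ⟨+|ψ⟩ = (α + β)/√2 and ⟨−|ψ⟩ = (α − β)/√2.
Here α = 1/√2, β = -1/√2: (α + β)/√2 = 0, (α − β)/√2 = 1.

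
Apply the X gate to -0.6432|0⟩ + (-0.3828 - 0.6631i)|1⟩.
(-0.3828 - 0.6631i)|0⟩ - 0.6432|1⟩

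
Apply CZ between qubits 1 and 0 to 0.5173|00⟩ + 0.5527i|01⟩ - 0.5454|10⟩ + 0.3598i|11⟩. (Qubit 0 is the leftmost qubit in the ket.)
0.5173|00⟩ + 0.5527i|01⟩ - 0.5454|10⟩ - 0.3598i|11⟩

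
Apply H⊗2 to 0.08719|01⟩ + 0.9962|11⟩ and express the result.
0.5417|00⟩ - 0.5417|01⟩ - 0.4545|10⟩ + 0.4545|11⟩

H⊗2 gives amp(|y⟩) = (1/2) Σ_x (−1)^(x·y) amp(|x⟩), where x·y is the number of positions in which both x and y have a 1.
|00⟩: (0.08719 + 0.9962)/2 = 0.5417
|01⟩: (-0.08719 - 0.9962)/2 = -0.5417
|10⟩: (0.08719 - 0.9962)/2 = -0.4545
|11⟩: (-0.08719 + 0.9962)/2 = 0.4545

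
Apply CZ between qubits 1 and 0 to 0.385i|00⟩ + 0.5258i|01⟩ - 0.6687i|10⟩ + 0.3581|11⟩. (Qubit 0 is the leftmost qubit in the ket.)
0.385i|00⟩ + 0.5258i|01⟩ - 0.6687i|10⟩ - 0.3581|11⟩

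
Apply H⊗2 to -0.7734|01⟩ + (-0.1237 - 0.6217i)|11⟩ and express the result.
(-0.4486 - 0.3109i)|00⟩ + (0.4486 + 0.3109i)|01⟩ + (-0.3249 + 0.3109i)|10⟩ + (0.3249 - 0.3109i)|11⟩

H⊗2 gives amp(|y⟩) = (1/2) Σ_x (−1)^(x·y) amp(|x⟩), where x·y is the number of positions in which both x and y have a 1.
|00⟩: (-0.7734 + (-0.1237 - 0.6217i))/2 = (-0.4486 - 0.3109i)
|01⟩: (0.7734 - (-0.1237 - 0.6217i))/2 = (0.4486 + 0.3109i)
|10⟩: (-0.7734 - (-0.1237 - 0.6217i))/2 = (-0.3249 + 0.3109i)
|11⟩: (0.7734 + (-0.1237 - 0.6217i))/2 = (0.3249 - 0.3109i)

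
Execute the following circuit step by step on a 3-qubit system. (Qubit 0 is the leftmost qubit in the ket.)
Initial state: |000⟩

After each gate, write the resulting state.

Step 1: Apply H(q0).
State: 1/√2|000⟩ + 1/√2|100⟩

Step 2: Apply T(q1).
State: 1/√2|000⟩ + 1/√2|100⟩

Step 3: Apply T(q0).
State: 1/√2|000⟩ + (1/2 + (1/2)i)|100⟩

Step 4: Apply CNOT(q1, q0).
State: 1/√2|000⟩ + (1/2 + (1/2)i)|100⟩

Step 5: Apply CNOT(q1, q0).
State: 1/√2|000⟩ + (1/2 + (1/2)i)|100⟩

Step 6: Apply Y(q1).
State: (1/√2)i|010⟩ + (-1/2 + (1/2)i)|110⟩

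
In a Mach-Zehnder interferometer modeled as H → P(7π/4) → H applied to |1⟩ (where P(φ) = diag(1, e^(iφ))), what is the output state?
(0.1464 + (1/√8)i)|0⟩ + (0.8536 - (1/√8)i)|1⟩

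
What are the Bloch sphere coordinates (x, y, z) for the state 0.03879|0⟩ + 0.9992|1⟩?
(0.07752, 0, -0.9969)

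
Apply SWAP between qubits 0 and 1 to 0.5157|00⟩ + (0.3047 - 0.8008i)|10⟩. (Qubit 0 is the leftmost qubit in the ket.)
0.5157|00⟩ + (0.3047 - 0.8008i)|01⟩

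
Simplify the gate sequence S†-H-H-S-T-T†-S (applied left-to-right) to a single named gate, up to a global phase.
S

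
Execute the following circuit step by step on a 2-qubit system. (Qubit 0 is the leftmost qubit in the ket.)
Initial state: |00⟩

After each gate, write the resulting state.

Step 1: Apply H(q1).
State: 1/√2|00⟩ + 1/√2|01⟩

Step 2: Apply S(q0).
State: 1/√2|00⟩ + 1/√2|01⟩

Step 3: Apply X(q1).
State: 1/√2|00⟩ + 1/√2|01⟩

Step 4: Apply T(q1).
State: 1/√2|00⟩ + (1/2 + (1/2)i)|01⟩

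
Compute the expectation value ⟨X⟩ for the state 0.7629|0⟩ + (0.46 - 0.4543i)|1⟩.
0.7019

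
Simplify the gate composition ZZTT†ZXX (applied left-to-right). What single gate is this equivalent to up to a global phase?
Z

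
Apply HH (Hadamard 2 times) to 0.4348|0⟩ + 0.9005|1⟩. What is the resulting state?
0.4348|0⟩ + 0.9005|1⟩

H² = I, so an even number of Hadamards cancels: H^2 = I and the state is unchanged.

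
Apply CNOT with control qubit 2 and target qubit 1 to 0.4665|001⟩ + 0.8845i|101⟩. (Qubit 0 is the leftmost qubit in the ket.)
0.4665|011⟩ + 0.8845i|111⟩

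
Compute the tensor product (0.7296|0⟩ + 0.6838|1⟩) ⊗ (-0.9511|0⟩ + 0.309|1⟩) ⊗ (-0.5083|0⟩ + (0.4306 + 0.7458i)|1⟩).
0.3527|000⟩ + (-0.2988 - 0.5175i)|001⟩ - 0.1146|010⟩ + (0.09708 + 0.1681i)|011⟩ + 0.3306|100⟩ + (-0.28 - 0.485i)|101⟩ - 0.1074|110⟩ + (0.09098 + 0.1576i)|111⟩

amp(|b₁b₂…⟩) = product of the factor amplitudes for bits b₁, b₂, …; only kets whose every factor amplitude is nonzero survive.
|000⟩: (0.7296)(-0.9511)(-0.5083) = 0.3527
|001⟩: (0.7296)(-0.9511)(0.4306 + 0.7458i) = (-0.2988 - 0.5175i)
|010⟩: (0.7296)(0.309)(-0.5083) = -0.1146
|011⟩: (0.7296)(0.309)(0.4306 + 0.7458i) = (0.09708 + 0.1681i)
|100⟩: (0.6838)(-0.9511)(-0.5083) = 0.3306
|101⟩: (0.6838)(-0.9511)(0.4306 + 0.7458i) = (-0.28 - 0.485i)
|110⟩: (0.6838)(0.309)(-0.5083) = -0.1074
|111⟩: (0.6838)(0.309)(0.4306 + 0.7458i) = (0.09098 + 0.1576i)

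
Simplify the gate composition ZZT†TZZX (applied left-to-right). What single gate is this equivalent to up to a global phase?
X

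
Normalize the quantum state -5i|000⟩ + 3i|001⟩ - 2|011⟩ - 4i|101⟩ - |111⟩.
-0.6742i|000⟩ + 0.4045i|001⟩ - 0.2697|011⟩ - 0.5394i|101⟩ - 0.1348|111⟩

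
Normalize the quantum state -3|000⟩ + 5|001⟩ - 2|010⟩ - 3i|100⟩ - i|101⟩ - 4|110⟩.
-0.375|000⟩ + 0.625|001⟩ - 0.25|010⟩ - 0.375i|100⟩ - 0.125i|101⟩ - 1/2|110⟩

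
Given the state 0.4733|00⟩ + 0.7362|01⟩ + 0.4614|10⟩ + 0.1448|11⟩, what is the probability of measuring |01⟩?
0.542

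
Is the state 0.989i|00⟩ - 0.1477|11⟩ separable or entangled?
Entangled

Writing the state as a|00⟩ + b|01⟩ + c|10⟩ + d|11⟩, it is a product state iff ad − bc = 0.
Here (a, b, c, d) = (0.989i, 0, 0, -0.1477): ad − bc = (0.989i)(-0.1477) − (0)(0) = -0.1461i ≠ 0, so the state is entangled.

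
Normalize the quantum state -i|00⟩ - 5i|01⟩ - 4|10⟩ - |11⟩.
-0.1525i|00⟩ - 0.7625i|01⟩ - 0.61|10⟩ - 0.1525|11⟩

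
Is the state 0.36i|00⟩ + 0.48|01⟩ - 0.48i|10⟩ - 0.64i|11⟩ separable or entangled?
Entangled

Writing the state as a|00⟩ + b|01⟩ + c|10⟩ + d|11⟩, it is a product state iff ad − bc = 0.
Here (a, b, c, d) = (0.36i, 0.48, -0.48i, -0.64i): ad − bc = (0.36i)(-0.64i) − (0.48)(-0.48i) = (0.2304 + 0.2304i) ≠ 0, so the state is entangled.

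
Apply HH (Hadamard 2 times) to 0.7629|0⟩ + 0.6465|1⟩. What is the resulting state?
0.7629|0⟩ + 0.6465|1⟩

H² = I, so an even number of Hadamards cancels: H^2 = I and the state is unchanged.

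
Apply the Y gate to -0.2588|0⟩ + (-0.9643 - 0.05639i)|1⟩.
(-0.05639 + 0.9643i)|0⟩ - 0.2588i|1⟩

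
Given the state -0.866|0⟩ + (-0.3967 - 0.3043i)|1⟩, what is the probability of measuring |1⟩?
0.25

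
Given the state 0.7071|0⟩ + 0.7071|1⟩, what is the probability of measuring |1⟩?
0.5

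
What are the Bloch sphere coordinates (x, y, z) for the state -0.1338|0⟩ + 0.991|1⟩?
(-0.2652, 0, -0.9642)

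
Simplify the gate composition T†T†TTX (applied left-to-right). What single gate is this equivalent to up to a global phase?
X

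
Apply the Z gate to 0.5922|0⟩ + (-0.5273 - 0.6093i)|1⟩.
0.5922|0⟩ + (0.5273 + 0.6093i)|1⟩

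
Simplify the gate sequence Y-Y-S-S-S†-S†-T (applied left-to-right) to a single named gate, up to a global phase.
T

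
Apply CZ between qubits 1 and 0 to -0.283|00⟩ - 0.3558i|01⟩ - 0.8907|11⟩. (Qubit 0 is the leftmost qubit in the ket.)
-0.283|00⟩ - 0.3558i|01⟩ + 0.8907|11⟩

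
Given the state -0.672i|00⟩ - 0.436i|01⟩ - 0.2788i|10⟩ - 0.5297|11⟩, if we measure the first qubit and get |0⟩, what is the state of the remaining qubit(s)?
-0.8389i|0⟩ - 0.5443i|1⟩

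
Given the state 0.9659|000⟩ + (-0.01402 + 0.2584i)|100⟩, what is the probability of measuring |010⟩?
0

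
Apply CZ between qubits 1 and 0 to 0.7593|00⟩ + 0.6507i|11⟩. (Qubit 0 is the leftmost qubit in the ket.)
0.7593|00⟩ - 0.6507i|11⟩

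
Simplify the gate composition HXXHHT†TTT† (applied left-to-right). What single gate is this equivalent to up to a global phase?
H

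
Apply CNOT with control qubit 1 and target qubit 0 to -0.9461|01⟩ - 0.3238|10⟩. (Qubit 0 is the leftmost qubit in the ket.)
-0.3238|10⟩ - 0.9461|11⟩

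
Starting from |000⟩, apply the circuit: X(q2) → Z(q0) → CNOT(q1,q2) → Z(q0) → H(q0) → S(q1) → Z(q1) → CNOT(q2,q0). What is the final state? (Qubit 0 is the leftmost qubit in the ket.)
1/√2|001⟩ + 1/√2|101⟩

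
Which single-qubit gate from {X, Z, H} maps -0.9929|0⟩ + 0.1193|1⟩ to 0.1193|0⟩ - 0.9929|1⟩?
X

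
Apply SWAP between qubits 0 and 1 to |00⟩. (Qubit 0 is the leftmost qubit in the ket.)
|00⟩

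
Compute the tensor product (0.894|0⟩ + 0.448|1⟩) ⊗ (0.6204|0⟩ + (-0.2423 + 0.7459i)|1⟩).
0.5546|00⟩ + (-0.2166 + 0.6668i)|01⟩ + 0.2779|10⟩ + (-0.1086 + 0.3342i)|11⟩

amp(|b₁b₂…⟩) = product of the factor amplitudes for bits b₁, b₂, …; only kets whose every factor amplitude is nonzero survive.
|00⟩: (0.894)(0.6204) = 0.5546
|01⟩: (0.894)(-0.2423 + 0.7459i) = (-0.2166 + 0.6668i)
|10⟩: (0.448)(0.6204) = 0.2779
|11⟩: (0.448)(-0.2423 + 0.7459i) = (-0.1086 + 0.3342i)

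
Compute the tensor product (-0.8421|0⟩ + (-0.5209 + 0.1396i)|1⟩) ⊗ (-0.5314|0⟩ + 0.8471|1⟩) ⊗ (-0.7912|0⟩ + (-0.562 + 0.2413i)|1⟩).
-0.3541|000⟩ + (-0.2515 + 0.108i)|001⟩ + 0.5644|010⟩ + (0.4009 - 0.1721i)|011⟩ + (-0.219 + 0.05869i)|100⟩ + (-0.1377 + 0.1085i)|101⟩ + (0.3491 - 0.09356i)|110⟩ + (0.2194 - 0.1729i)|111⟩

amp(|b₁b₂…⟩) = product of the factor amplitudes for bits b₁, b₂, …; only kets whose every factor amplitude is nonzero survive.
|000⟩: (-0.8421)(-0.5314)(-0.7912) = -0.3541
|001⟩: (-0.8421)(-0.5314)(-0.562 + 0.2413i) = (-0.2515 + 0.108i)
|010⟩: (-0.8421)(0.8471)(-0.7912) = 0.5644
|011⟩: (-0.8421)(0.8471)(-0.562 + 0.2413i) = (0.4009 - 0.1721i)
|100⟩: (-0.5209 + 0.1396i)(-0.5314)(-0.7912) = (-0.219 + 0.05869i)
|101⟩: (-0.5209 + 0.1396i)(-0.5314)(-0.562 + 0.2413i) = (-0.1377 + 0.1085i)
|110⟩: (-0.5209 + 0.1396i)(0.8471)(-0.7912) = (0.3491 - 0.09356i)
|111⟩: (-0.5209 + 0.1396i)(0.8471)(-0.562 + 0.2413i) = (0.2194 - 0.1729i)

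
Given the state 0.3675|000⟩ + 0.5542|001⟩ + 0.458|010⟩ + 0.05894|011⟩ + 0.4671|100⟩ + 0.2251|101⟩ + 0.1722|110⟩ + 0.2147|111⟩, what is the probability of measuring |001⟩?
0.3071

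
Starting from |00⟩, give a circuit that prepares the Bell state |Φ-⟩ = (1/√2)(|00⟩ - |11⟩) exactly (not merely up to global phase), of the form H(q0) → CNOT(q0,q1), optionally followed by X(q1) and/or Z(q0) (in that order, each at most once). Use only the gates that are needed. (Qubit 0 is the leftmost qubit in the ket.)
H(q0) → CNOT(q0,q1) → Z(q0)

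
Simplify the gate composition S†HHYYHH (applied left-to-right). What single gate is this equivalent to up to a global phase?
S†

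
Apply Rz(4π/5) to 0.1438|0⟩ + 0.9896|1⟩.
(0.04444 - 0.1368i)|0⟩ + (0.3058 + 0.9412i)|1⟩

Rz(4π/5) = [[e^(−iθ/2), 0], [0, e^(iθ/2)]] with e^(±iθ/2) = cos(θ/2) ± i·sin(θ/2); θ = 4π/5, cos(θ/2) ≈ 0.309017, sin(θ/2) ≈ 0.951057.
With a = amp(|0⟩) = 0.1438 and b = amp(|1⟩) = 0.9896:
new amp(|0⟩) = (0.309017 - 0.951057i)·a = (0.04444 - 0.1368i)
new amp(|1⟩) = (0.309017 + 0.951057i)·b = (0.3058 + 0.9412i)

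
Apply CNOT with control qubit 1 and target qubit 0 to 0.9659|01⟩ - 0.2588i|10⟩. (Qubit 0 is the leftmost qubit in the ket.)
-0.2588i|10⟩ + 0.9659|11⟩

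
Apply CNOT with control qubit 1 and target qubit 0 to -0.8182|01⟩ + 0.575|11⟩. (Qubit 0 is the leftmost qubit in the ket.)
0.575|01⟩ - 0.8182|11⟩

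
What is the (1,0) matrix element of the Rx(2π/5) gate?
-0.5878i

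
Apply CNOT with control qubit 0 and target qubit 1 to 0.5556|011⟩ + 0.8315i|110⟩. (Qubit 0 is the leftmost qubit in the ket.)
0.5556|011⟩ + 0.8315i|100⟩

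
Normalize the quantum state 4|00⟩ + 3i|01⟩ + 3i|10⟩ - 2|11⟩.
0.6489|00⟩ + 0.4867i|01⟩ + 0.4867i|10⟩ - 0.3244|11⟩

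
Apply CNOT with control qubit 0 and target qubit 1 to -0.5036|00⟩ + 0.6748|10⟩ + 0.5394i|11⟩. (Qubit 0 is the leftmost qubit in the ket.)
-0.5036|00⟩ + 0.5394i|10⟩ + 0.6748|11⟩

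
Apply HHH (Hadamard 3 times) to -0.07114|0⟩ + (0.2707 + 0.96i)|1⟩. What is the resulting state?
(0.1411 + 0.6788i)|0⟩ + (-0.2417 - 0.6788i)|1⟩

H² = I, so H^3 = H: a single Hadamard. With (a, b) = (-0.07114, (0.2707 + 0.96i)), H gives ((a + b)/√2, (a − b)/√2) = ((0.1411 + 0.6788i), (-0.2417 - 0.6788i)).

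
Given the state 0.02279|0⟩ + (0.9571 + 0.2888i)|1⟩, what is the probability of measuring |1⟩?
0.9994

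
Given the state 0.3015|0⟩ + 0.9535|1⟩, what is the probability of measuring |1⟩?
0.9092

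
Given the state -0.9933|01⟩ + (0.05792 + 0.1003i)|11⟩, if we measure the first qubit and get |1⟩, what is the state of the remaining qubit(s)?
(0.5001 + 0.866i)|1⟩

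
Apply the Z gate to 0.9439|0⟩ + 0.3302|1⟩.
0.9439|0⟩ - 0.3302|1⟩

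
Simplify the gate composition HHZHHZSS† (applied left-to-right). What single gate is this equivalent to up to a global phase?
I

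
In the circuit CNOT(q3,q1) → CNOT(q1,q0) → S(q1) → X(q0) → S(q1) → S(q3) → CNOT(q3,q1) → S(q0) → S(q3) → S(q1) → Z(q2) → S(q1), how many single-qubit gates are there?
9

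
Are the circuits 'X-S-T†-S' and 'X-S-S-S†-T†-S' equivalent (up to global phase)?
Yes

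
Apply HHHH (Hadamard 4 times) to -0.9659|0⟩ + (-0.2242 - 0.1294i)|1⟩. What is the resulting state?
-0.9659|0⟩ + (-0.2242 - 0.1294i)|1⟩

H² = I, so an even number of Hadamards cancels: H^4 = I and the state is unchanged.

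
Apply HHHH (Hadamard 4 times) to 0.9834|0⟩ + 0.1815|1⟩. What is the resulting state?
0.9834|0⟩ + 0.1815|1⟩

H² = I, so an even number of Hadamards cancels: H^4 = I and the state is unchanged.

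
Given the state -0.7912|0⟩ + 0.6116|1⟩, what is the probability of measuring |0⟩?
0.626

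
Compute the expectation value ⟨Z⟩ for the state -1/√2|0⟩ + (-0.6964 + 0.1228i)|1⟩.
-0.0000528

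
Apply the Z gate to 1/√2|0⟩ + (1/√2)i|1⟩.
1/√2|0⟩ - (1/√2)i|1⟩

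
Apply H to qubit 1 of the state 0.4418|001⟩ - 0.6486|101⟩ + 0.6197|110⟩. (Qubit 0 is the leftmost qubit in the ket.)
0.3124|001⟩ + 0.3124|011⟩ + 0.4382|100⟩ - 0.4586|101⟩ - 0.4382|110⟩ - 0.4586|111⟩

H on qubit 1 mixes each pair of kets that differ only in qubit 1: amplitudes (a, b) of (|…0…⟩, |…1…⟩) become ((a + b)/√2, (a − b)/√2). Kets absent from the input have amplitude 0.
(|001⟩, |011⟩): (a, b) = (0.4418, 0) → (0.3124, 0.3124)
(|100⟩, |110⟩): (a, b) = (0, 0.6197) → (0.4382, -0.4382)
(|101⟩, |111⟩): (a, b) = (-0.6486, 0) → (-0.4586, -0.4586)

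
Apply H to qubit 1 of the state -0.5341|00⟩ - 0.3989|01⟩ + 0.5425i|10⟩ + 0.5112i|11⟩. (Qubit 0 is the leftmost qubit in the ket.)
-0.6597|00⟩ - 0.0956|01⟩ + 0.7451i|10⟩ + 0.02213i|11⟩

H on qubit 1 mixes each pair of kets that differ only in qubit 1: amplitudes (a, b) of (|…0…⟩, |…1…⟩) become ((a + b)/√2, (a − b)/√2). Kets absent from the input have amplitude 0.
(|00⟩, |01⟩): (a, b) = (-0.5341, -0.3989) → (-0.6597, -0.0956)
(|10⟩, |11⟩): (a, b) = (0.5425i, 0.5112i) → (0.7451i, 0.02213i)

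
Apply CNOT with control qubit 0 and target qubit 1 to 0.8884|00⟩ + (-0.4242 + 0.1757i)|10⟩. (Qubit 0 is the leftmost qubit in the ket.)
0.8884|00⟩ + (-0.4242 + 0.1757i)|11⟩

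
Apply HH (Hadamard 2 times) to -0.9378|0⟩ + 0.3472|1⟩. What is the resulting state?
-0.9378|0⟩ + 0.3472|1⟩

H² = I, so an even number of Hadamards cancels: H^2 = I and the state is unchanged.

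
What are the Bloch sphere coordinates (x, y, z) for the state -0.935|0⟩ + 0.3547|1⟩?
(-0.6633, 0, 0.7484)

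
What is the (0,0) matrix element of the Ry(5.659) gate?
-0.9517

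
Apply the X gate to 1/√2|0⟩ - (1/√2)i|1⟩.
-(1/√2)i|0⟩ + 1/√2|1⟩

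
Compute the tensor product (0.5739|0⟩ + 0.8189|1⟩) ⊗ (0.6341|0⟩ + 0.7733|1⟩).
0.3639|00⟩ + 0.4438|01⟩ + 0.5193|10⟩ + 0.6333|11⟩

amp(|b₁b₂…⟩) = product of the factor amplitudes for bits b₁, b₂, …; only kets whose every factor amplitude is nonzero survive.
|00⟩: (0.5739)(0.6341) = 0.3639
|01⟩: (0.5739)(0.7733) = 0.4438
|10⟩: (0.8189)(0.6341) = 0.5193
|11⟩: (0.8189)(0.7733) = 0.6333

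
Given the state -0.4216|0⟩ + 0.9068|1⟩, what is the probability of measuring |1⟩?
0.8223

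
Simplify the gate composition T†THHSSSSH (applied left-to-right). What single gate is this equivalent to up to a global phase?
H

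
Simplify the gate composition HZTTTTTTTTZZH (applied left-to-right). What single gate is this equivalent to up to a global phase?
X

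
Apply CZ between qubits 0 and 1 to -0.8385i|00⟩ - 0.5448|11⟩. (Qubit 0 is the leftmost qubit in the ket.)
-0.8385i|00⟩ + 0.5448|11⟩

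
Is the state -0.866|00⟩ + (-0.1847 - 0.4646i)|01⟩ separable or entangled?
Separable

Writing the state as a|00⟩ + b|01⟩ + c|10⟩ + d|11⟩, it is a product state iff ad − bc = 0.
Here (a, b, c, d) = (-0.866, (-0.1847 - 0.4646i), 0, 0): ad − bc = (-0.866)(0) − (-0.1847 - 0.4646i)(0) = 0, so the state is separable.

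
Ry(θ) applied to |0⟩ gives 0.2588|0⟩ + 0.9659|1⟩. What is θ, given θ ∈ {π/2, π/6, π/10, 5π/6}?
5π/6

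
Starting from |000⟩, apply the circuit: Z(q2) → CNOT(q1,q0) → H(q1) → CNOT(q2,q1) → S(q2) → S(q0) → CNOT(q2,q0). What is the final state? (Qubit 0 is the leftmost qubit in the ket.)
1/√2|000⟩ + 1/√2|010⟩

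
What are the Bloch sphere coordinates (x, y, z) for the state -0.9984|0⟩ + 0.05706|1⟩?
(-0.1139, 0, 0.9935)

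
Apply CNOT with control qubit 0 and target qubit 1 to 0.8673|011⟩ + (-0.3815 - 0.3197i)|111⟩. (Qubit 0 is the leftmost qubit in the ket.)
0.8673|011⟩ + (-0.3815 - 0.3197i)|101⟩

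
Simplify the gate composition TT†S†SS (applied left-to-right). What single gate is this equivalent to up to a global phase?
S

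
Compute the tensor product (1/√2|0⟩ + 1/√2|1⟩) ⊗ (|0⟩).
1/√2|00⟩ + 1/√2|10⟩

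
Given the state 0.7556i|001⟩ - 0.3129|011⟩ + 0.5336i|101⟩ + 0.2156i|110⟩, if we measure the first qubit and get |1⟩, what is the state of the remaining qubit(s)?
0.9272i|01⟩ + 0.3746i|10⟩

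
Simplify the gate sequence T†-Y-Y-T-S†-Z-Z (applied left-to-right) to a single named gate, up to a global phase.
S†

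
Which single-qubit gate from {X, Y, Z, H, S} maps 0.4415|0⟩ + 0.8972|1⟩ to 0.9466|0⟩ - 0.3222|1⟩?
H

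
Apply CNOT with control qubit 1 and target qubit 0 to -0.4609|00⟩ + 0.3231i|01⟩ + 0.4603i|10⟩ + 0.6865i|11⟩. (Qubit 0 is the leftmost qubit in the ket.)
-0.4609|00⟩ + 0.6865i|01⟩ + 0.4603i|10⟩ + 0.3231i|11⟩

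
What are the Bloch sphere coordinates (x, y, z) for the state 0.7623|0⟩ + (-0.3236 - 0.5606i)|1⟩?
(-0.4934, -0.8547, 0.1621)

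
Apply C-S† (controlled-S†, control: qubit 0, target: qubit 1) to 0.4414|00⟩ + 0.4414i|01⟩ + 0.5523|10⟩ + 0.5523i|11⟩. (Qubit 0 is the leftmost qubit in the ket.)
0.4414|00⟩ + 0.4414i|01⟩ + 0.5523|10⟩ + 0.5523|11⟩

C-S† leaves the control-|0⟩ kets |00⟩, |01⟩ unchanged and applies S† to qubit 1 on the control-|1⟩ pair (|10⟩, |11⟩).
S† = [[1, 0], [0, -i]].
With a = amp(|10⟩) = 0.5523 and b = amp(|11⟩) = 0.5523i:
new amp(|10⟩) = (1)·a = 0.5523
new amp(|11⟩) = (-i)·b = 0.5523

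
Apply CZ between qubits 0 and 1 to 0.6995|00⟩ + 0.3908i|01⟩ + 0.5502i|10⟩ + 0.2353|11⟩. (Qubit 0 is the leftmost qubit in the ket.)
0.6995|00⟩ + 0.3908i|01⟩ + 0.5502i|10⟩ - 0.2353|11⟩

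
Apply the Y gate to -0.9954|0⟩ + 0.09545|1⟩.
-0.09545i|0⟩ - 0.9954i|1⟩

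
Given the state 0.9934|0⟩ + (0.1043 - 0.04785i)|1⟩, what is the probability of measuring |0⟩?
0.9868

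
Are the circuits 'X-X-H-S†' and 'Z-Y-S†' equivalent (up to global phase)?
No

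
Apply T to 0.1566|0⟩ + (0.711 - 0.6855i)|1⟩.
0.1566|0⟩ + (0.9875 + 0.01803i)|1⟩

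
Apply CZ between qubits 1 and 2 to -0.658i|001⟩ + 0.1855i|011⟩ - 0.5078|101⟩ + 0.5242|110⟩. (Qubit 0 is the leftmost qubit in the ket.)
-0.658i|001⟩ - 0.1855i|011⟩ - 0.5078|101⟩ + 0.5242|110⟩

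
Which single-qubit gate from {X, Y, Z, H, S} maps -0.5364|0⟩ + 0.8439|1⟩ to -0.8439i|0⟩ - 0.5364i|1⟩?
Y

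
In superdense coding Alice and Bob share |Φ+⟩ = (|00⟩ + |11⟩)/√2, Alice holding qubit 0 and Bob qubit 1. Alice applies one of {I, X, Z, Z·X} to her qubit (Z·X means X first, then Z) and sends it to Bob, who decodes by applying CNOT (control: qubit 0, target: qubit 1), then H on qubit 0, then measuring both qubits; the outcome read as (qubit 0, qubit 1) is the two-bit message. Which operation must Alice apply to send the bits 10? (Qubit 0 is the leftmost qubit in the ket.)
Z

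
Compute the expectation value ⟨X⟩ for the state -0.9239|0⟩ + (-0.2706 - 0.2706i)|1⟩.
0.5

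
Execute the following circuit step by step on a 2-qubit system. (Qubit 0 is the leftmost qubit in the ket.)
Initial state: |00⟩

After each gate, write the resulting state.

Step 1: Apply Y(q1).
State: i|01⟩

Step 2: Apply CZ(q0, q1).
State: i|01⟩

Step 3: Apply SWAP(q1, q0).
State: i|10⟩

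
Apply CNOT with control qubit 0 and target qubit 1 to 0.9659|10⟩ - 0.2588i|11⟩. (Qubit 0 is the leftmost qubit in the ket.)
-0.2588i|10⟩ + 0.9659|11⟩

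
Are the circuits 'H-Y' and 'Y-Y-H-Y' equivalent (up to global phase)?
Yes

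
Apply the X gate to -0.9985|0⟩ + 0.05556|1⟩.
0.05556|0⟩ - 0.9985|1⟩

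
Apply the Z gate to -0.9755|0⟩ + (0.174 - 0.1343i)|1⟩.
-0.9755|0⟩ + (-0.174 + 0.1343i)|1⟩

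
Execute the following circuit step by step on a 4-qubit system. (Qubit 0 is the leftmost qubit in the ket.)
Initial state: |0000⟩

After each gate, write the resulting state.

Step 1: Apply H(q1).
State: 1/√2|0000⟩ + 1/√2|0100⟩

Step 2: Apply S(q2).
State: 1/√2|0000⟩ + 1/√2|0100⟩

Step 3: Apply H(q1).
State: |0000⟩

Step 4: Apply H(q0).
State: 1/√2|0000⟩ + 1/√2|1000⟩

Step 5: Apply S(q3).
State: 1/√2|0000⟩ + 1/√2|1000⟩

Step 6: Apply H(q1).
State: 1/2|0000⟩ + 1/2|0100⟩ + 1/2|1000⟩ + 1/2|1100⟩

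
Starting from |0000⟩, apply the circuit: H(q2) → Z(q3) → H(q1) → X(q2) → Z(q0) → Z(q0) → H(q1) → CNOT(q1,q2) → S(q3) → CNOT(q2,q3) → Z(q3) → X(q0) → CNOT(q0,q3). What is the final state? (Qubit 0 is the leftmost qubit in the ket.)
1/√2|1001⟩ - 1/√2|1010⟩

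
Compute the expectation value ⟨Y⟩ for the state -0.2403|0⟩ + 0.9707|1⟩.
0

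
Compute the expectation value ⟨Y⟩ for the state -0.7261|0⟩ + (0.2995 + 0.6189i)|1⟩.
-0.8988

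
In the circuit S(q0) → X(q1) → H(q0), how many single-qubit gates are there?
3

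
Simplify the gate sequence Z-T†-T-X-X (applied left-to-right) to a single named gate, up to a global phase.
Z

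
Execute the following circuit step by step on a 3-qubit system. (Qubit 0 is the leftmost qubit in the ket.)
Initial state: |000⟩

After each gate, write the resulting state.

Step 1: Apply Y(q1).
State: i|010⟩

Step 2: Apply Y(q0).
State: -|110⟩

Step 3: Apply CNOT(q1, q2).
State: -|111⟩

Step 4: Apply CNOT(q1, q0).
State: -|011⟩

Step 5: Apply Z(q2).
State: |011⟩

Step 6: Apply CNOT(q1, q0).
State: |111⟩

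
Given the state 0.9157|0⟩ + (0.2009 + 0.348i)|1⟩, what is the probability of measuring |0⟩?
0.8385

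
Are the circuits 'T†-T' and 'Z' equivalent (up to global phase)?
No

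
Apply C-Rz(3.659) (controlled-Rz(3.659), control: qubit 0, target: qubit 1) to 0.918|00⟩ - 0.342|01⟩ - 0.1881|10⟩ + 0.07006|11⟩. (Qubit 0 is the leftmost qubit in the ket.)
0.918|00⟩ - 0.342|01⟩ + (0.04812 + 0.1818i)|10⟩ + (-0.01792 + 0.06773i)|11⟩

C-Rz(3.659) leaves the control-|0⟩ kets |00⟩, |01⟩ unchanged and applies Rz(3.659) to qubit 1 on the control-|1⟩ pair (|10⟩, |11⟩).
Rz(3.659) = [[e^(−iθ/2), 0], [0, e^(iθ/2)]] with e^(±iθ/2) = cos(θ/2) ± i·sin(θ/2); θ = 3.659, cos(θ/2) ≈ -0.255828, sin(θ/2) ≈ 0.966722.
With a = amp(|10⟩) = -0.1881 and b = amp(|11⟩) = 0.07006:
new amp(|10⟩) = (-0.255828 - 0.966722i)·a = (0.04812 + 0.1818i)
new amp(|11⟩) = (-0.255828 + 0.966722i)·b = (-0.01792 + 0.06773i)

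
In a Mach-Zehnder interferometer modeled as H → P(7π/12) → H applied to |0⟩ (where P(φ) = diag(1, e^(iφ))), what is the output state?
(0.3706 + 0.483i)|0⟩ + (0.6294 - 0.483i)|1⟩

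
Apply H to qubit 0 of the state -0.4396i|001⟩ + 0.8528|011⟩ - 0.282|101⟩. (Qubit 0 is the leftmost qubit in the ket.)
(-0.1994 - 0.3108i)|001⟩ + 0.603|011⟩ + (0.1994 - 0.3108i)|101⟩ + 0.603|111⟩

H on qubit 0 mixes each pair of kets that differ only in qubit 0: amplitudes (a, b) of (|…0…⟩, |…1…⟩) become ((a + b)/√2, (a − b)/√2). Kets absent from the input have amplitude 0.
(|001⟩, |101⟩): (a, b) = (-0.4396i, -0.282) → ((-0.1994 - 0.3108i), (0.1994 - 0.3108i))
(|011⟩, |111⟩): (a, b) = (0.8528, 0) → (0.603, 0.603)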